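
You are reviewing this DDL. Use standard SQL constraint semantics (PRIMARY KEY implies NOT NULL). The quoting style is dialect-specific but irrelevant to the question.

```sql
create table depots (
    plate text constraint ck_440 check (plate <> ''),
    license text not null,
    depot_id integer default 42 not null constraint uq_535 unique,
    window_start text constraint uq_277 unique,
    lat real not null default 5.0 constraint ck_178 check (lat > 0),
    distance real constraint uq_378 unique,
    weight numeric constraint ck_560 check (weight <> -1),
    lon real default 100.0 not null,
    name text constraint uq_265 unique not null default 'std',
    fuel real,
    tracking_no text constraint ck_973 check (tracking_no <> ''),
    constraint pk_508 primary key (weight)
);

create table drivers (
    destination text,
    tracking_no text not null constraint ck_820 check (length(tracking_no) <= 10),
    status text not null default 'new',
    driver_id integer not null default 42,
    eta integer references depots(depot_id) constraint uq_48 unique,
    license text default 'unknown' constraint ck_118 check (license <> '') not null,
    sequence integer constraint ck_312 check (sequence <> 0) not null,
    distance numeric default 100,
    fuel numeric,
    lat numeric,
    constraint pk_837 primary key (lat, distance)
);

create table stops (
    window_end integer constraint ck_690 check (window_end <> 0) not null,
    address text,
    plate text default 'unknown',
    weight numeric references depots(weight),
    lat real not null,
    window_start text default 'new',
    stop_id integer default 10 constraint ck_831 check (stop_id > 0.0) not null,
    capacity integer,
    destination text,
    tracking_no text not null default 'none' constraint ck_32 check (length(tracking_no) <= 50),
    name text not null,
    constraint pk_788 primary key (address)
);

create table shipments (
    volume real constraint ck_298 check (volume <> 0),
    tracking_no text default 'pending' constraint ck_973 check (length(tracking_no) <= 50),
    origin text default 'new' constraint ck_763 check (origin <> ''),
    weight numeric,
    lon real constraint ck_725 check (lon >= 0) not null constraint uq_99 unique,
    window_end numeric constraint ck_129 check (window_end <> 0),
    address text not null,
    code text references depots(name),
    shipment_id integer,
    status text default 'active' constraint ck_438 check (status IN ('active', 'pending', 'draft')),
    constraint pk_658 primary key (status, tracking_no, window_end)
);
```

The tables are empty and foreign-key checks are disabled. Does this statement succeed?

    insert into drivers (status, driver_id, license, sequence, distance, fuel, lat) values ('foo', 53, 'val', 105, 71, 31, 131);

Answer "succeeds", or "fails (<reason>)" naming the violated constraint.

fails (NOT NULL on tracking_no)

tracking_no is omitted from the column list and has no DEFAULT, so it would receive NULL.
But tracking_no is declared NOT NULL.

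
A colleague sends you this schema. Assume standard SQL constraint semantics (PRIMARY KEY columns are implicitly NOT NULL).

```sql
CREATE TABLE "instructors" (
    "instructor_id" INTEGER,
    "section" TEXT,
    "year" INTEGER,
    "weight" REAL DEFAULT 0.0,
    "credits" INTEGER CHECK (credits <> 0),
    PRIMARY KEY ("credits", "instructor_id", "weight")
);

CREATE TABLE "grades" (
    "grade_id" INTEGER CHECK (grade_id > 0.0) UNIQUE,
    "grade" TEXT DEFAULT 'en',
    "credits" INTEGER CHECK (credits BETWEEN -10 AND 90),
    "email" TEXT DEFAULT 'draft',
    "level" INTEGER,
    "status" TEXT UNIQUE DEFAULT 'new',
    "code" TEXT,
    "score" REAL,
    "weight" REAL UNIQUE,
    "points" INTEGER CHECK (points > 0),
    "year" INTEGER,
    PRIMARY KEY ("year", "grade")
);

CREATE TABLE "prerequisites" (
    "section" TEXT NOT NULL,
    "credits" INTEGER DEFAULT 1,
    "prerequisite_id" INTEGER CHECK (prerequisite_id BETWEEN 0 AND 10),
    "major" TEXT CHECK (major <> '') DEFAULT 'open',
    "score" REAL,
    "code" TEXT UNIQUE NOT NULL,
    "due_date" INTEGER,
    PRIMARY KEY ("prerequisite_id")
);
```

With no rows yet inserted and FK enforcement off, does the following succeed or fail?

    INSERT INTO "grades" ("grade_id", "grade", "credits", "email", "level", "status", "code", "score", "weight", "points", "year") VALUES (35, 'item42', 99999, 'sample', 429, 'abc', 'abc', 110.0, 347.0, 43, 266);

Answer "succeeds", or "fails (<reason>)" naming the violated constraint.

fails (CHECK on credits)

The value 99999 for credits violates CHECK (credits BETWEEN -10 AND 90).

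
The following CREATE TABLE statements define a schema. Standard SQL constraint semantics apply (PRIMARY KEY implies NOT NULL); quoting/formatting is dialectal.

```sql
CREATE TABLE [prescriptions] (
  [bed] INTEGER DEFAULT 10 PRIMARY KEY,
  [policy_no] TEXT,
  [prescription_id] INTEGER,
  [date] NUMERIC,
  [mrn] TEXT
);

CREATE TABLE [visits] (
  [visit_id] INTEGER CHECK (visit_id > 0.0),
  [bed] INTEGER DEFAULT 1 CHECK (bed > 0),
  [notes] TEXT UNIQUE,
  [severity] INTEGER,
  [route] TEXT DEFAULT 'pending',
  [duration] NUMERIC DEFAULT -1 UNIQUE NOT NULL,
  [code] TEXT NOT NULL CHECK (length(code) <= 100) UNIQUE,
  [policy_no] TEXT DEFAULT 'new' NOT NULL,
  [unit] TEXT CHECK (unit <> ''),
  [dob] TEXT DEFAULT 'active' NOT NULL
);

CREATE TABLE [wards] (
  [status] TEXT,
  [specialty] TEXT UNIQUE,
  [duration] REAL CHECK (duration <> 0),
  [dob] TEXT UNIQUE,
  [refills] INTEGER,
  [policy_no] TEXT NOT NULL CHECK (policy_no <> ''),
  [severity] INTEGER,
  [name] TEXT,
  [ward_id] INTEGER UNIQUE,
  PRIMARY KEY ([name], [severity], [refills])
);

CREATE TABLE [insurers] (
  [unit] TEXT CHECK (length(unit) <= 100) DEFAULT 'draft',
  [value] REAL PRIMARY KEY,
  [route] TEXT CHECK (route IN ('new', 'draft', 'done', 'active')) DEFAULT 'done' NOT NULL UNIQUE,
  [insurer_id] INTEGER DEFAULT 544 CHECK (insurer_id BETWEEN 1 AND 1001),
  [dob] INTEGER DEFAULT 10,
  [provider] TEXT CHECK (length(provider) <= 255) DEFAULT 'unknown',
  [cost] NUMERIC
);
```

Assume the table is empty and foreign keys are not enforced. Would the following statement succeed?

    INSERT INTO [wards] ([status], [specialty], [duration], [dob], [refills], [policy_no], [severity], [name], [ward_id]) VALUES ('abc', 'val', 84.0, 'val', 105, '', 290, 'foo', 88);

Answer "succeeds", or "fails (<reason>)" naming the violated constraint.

The value '' for policy_no violates CHECK (policy_no <> '').

fails (CHECK on policy_no)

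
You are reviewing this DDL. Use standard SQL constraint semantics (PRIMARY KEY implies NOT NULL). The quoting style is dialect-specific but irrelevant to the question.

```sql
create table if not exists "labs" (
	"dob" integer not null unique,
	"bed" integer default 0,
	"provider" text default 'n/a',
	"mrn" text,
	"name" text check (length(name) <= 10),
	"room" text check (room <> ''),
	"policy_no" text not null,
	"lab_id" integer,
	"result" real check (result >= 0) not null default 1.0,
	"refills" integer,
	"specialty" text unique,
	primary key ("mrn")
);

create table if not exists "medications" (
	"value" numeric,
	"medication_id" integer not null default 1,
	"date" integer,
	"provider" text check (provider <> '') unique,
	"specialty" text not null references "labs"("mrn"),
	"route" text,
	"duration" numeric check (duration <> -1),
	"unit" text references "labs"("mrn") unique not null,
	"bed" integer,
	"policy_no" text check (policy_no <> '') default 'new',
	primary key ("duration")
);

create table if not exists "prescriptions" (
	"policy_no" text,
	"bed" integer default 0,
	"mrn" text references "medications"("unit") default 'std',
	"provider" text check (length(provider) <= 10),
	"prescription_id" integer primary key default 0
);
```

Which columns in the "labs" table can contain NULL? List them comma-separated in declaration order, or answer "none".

- dob: declared NOT NULL → not nullable.
- bed: DEFAULT only fills an omitted column; an explicit NULL is still allowed → nullable.
- provider: DEFAULT only fills an omitted column; an explicit NULL is still allowed → nullable.
- mrn: part of the PRIMARY KEY, which implies NOT NULL → not nullable.
- name: CHECK does not forbid NULL (a CHECK constraint passes when its expression is NULL) → nullable.
- room: CHECK does not forbid NULL (a CHECK constraint passes when its expression is NULL) → nullable.
- policy_no: declared NOT NULL → not nullable.
- lab_id: no NOT NULL constraint applies → nullable.
- result: declared NOT NULL → not nullable.
- refills: no NOT NULL constraint applies → nullable.
- specialty: UNIQUE does not imply NOT NULL → nullable.

bed, provider, name, room, lab_id, refills, specialty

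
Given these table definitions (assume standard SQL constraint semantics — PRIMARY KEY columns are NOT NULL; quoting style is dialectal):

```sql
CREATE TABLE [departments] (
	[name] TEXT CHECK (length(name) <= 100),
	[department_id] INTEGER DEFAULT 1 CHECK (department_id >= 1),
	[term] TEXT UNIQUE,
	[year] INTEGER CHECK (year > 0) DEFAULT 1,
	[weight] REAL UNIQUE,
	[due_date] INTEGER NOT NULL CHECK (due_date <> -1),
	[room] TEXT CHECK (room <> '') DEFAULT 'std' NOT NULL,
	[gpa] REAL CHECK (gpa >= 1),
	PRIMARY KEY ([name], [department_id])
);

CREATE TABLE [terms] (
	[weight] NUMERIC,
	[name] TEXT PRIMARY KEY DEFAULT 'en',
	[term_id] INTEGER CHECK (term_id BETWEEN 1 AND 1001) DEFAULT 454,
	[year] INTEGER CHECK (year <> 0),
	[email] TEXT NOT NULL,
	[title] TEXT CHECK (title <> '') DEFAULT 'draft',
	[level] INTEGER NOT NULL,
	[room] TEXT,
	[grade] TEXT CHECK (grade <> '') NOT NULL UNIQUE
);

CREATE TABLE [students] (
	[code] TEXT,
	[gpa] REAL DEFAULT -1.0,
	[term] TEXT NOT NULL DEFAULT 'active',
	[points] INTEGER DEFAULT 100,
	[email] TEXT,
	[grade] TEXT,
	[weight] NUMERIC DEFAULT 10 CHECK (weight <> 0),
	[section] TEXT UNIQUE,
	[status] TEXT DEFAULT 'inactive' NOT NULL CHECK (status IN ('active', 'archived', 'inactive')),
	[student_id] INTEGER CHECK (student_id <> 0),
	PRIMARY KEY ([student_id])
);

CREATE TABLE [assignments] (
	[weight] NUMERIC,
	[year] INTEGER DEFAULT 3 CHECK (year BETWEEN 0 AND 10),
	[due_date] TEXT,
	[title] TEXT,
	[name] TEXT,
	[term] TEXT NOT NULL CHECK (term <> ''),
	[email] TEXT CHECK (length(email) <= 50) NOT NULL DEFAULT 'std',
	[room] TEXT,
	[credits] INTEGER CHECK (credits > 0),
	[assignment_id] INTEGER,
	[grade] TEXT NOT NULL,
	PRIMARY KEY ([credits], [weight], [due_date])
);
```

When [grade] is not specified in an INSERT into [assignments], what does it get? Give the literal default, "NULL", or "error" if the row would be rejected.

grade has no DEFAULT clause.
Omitting it would insert NULL, but it is declared NOT NULL, so the INSERT fails.

error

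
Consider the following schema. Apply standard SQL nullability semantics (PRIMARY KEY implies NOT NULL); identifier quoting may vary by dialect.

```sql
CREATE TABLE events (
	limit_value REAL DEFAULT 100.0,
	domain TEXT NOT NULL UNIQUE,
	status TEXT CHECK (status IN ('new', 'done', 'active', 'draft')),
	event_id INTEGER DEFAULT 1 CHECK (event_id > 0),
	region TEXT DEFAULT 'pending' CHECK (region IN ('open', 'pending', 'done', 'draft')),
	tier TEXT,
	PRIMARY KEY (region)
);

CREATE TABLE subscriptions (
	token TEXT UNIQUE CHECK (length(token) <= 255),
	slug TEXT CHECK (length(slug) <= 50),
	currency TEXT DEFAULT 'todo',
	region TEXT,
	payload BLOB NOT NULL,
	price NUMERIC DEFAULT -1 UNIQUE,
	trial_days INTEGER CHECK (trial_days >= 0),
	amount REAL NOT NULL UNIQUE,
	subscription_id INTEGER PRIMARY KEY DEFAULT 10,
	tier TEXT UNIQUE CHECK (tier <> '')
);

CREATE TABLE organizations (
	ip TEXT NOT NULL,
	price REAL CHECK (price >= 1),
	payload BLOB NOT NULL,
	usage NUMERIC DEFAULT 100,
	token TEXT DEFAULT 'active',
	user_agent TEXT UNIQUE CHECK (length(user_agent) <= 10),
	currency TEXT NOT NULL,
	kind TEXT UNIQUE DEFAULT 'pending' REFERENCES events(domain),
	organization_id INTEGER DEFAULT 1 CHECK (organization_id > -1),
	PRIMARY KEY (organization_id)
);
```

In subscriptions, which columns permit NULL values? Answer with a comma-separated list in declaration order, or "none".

- token: CHECK does not forbid NULL (a CHECK constraint passes when its expression is NULL) → nullable.
- slug: CHECK does not forbid NULL (a CHECK constraint passes when its expression is NULL) → nullable.
- currency: DEFAULT only fills an omitted column; an explicit NULL is still allowed → nullable.
- region: no NOT NULL constraint applies → nullable.
- payload: declared NOT NULL → not nullable.
- price: UNIQUE does not imply NOT NULL → nullable.
- trial_days: CHECK does not forbid NULL (a CHECK constraint passes when its expression is NULL) → nullable.
- amount: declared NOT NULL → not nullable.
- subscription_id: part of the PRIMARY KEY, which implies NOT NULL → not nullable.
- tier: CHECK does not forbid NULL (a CHECK constraint passes when its expression is NULL) → nullable.

token, slug, currency, region, price, trial_days, tier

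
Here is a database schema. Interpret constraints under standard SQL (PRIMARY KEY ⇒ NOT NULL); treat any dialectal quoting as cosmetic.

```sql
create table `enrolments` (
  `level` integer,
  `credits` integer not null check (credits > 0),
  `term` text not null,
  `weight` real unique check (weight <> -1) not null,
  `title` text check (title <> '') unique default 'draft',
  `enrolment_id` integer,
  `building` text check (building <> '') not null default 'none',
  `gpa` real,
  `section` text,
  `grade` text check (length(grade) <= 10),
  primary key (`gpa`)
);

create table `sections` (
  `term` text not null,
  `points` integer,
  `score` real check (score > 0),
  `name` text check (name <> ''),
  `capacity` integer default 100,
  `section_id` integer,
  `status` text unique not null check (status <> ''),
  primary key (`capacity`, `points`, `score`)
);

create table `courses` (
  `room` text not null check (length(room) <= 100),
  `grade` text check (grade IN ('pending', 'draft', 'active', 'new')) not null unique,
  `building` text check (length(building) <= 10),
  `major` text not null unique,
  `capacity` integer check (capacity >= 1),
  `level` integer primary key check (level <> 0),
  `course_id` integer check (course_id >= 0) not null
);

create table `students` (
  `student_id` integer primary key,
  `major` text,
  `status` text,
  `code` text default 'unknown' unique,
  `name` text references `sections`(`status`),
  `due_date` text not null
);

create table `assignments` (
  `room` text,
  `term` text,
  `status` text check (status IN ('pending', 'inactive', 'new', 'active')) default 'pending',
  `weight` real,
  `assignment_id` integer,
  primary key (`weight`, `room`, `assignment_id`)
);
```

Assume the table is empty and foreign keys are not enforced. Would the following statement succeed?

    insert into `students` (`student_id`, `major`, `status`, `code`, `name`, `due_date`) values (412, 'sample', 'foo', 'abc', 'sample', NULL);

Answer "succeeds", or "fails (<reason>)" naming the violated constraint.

due_date is explicitly set to NULL, but due_date is declared NOT NULL.

fails (NOT NULL on due_date)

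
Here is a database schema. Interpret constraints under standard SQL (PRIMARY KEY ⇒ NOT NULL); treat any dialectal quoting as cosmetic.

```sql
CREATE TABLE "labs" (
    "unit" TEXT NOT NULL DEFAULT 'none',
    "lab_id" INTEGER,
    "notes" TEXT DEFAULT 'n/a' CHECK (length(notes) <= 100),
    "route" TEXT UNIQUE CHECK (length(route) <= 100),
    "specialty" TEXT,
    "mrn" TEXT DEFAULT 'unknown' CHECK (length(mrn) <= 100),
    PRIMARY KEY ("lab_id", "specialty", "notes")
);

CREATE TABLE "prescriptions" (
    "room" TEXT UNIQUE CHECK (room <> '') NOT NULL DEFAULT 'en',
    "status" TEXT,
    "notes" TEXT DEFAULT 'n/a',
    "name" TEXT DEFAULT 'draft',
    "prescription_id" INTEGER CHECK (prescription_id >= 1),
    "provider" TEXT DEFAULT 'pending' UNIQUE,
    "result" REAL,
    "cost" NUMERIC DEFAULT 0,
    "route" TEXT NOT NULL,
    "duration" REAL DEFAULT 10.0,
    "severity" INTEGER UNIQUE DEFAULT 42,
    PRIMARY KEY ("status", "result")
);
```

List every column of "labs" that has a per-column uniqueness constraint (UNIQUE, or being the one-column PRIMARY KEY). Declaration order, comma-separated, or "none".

route

- unit: no UNIQUE or single-column PK constraint.
- lab_id: part of a composite PRIMARY KEY — only the tuple is unique, not this column on its own.
- notes: part of a composite PRIMARY KEY — only the tuple is unique, not this column on its own.
- route: declared UNIQUE → unique.
- specialty: part of a composite PRIMARY KEY — only the tuple is unique, not this column on its own.
- mrn: no UNIQUE or single-column PK constraint.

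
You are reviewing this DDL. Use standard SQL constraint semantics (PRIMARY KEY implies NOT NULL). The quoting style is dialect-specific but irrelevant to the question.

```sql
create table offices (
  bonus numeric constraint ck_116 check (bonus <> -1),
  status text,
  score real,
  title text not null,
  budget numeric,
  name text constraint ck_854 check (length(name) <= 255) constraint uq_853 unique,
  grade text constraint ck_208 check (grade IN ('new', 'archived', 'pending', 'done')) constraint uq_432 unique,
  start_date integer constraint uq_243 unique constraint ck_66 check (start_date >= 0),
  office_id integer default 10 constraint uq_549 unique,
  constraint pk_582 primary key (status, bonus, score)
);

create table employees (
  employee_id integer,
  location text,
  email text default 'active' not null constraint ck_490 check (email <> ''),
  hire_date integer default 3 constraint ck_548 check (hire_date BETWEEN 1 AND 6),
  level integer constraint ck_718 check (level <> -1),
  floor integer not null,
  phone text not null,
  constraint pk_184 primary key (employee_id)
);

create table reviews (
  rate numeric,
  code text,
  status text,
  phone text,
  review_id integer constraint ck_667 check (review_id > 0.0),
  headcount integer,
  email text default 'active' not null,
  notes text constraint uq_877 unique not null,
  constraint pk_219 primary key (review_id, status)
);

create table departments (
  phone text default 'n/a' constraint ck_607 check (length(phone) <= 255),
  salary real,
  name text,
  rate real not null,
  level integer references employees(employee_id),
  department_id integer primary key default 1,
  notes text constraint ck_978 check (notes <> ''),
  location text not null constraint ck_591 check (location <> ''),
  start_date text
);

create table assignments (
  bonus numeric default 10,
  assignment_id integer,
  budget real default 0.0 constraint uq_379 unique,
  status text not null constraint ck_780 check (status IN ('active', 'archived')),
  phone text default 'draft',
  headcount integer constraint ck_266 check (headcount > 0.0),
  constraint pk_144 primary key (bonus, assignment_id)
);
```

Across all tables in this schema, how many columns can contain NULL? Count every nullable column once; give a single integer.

21

offices: 5 nullable (budget, name, grade, start_date, office_id — PK (status, bonus, score) and explicit NOT NULL columns excluded).
employees: 3 nullable (location, hire_date, level — PK (employee_id) and explicit NOT NULL columns excluded).
reviews: 4 nullable (rate, code, phone, headcount — PK (review_id, status) and explicit NOT NULL columns excluded).
departments: 6 nullable (phone, salary, name, level, notes, start_date — PK (department_id) and explicit NOT NULL columns excluded).
assignments: 3 nullable (budget, phone, headcount — PK (bonus, assignment_id) and explicit NOT NULL columns excluded).
Total: 5 + 3 + 4 + 6 + 3 = 21.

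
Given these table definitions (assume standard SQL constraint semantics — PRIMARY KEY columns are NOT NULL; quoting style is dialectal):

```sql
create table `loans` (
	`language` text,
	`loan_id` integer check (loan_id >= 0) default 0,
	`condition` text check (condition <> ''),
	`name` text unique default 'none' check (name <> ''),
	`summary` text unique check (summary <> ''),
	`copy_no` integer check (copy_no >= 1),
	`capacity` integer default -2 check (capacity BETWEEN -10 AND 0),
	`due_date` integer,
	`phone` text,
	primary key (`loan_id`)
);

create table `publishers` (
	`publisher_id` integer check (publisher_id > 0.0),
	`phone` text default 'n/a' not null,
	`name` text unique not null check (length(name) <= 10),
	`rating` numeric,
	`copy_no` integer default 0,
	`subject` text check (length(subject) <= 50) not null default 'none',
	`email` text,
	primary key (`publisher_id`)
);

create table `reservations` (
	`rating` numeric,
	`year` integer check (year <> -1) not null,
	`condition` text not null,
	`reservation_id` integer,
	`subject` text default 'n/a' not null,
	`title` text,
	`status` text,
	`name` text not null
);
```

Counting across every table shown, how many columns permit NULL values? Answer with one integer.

loans: 8 nullable (language, condition, name, summary, copy_no, capacity, due_date, phone — PK (loan_id) and explicit NOT NULL columns excluded).
publishers: 3 nullable (rating, copy_no, email — PK (publisher_id) and explicit NOT NULL columns excluded).
reservations: 4 nullable (rating, reservation_id, title, status — PK none and explicit NOT NULL columns excluded).
Total: 8 + 3 + 4 = 15.

15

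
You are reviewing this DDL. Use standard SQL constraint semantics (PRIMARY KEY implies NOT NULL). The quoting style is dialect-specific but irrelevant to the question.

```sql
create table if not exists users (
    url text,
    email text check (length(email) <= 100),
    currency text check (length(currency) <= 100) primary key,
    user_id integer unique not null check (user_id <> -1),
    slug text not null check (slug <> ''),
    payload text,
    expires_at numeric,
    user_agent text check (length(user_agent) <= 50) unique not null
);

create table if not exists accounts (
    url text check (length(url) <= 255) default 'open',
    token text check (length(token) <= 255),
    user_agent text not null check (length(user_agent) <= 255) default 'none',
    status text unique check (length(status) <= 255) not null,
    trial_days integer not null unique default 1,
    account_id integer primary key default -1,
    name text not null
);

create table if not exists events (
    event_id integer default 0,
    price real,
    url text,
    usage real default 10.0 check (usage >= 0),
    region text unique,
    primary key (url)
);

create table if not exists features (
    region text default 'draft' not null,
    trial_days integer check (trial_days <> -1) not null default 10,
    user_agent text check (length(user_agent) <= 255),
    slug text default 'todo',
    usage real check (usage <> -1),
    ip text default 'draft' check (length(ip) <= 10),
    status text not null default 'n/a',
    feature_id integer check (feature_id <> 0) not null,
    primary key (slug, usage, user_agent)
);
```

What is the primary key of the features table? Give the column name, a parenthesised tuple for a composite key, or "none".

A table-level PRIMARY KEY clause names 3 columns: slug, usage, user_agent.
This is a composite key — the combination is unique, not each column individually.

(slug, usage, user_agent)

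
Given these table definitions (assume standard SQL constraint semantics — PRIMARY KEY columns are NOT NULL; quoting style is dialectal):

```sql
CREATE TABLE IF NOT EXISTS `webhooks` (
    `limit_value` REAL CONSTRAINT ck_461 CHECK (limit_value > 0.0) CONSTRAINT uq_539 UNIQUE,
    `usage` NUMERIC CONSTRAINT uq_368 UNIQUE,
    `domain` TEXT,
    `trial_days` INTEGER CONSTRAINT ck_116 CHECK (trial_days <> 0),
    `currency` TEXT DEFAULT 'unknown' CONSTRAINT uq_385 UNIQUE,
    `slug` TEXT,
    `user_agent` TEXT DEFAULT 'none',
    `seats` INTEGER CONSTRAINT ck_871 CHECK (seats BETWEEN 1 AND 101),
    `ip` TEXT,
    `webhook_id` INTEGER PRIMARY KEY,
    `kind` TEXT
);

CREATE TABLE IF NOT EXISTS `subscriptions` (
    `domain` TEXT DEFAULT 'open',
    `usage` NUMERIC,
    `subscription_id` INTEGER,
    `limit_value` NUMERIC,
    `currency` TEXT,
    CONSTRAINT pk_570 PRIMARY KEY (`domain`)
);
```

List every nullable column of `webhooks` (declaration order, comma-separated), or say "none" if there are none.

limit_value, usage, domain, trial_days, currency, slug, user_agent, seats, ip, kind

- limit_value: CHECK does not forbid NULL (a CHECK constraint passes when its expression is NULL) → nullable.
- usage: UNIQUE does not imply NOT NULL → nullable.
- domain: no NOT NULL constraint applies → nullable.
- trial_days: CHECK does not forbid NULL (a CHECK constraint passes when its expression is NULL) → nullable.
- currency: UNIQUE does not imply NOT NULL → nullable.
- slug: no NOT NULL constraint applies → nullable.
- user_agent: DEFAULT only fills an omitted column; an explicit NULL is still allowed → nullable.
- seats: CHECK does not forbid NULL (a CHECK constraint passes when its expression is NULL) → nullable.
- ip: no NOT NULL constraint applies → nullable.
- webhook_id: part of the PRIMARY KEY, which implies NOT NULL → not nullable.
- kind: no NOT NULL constraint applies → nullable.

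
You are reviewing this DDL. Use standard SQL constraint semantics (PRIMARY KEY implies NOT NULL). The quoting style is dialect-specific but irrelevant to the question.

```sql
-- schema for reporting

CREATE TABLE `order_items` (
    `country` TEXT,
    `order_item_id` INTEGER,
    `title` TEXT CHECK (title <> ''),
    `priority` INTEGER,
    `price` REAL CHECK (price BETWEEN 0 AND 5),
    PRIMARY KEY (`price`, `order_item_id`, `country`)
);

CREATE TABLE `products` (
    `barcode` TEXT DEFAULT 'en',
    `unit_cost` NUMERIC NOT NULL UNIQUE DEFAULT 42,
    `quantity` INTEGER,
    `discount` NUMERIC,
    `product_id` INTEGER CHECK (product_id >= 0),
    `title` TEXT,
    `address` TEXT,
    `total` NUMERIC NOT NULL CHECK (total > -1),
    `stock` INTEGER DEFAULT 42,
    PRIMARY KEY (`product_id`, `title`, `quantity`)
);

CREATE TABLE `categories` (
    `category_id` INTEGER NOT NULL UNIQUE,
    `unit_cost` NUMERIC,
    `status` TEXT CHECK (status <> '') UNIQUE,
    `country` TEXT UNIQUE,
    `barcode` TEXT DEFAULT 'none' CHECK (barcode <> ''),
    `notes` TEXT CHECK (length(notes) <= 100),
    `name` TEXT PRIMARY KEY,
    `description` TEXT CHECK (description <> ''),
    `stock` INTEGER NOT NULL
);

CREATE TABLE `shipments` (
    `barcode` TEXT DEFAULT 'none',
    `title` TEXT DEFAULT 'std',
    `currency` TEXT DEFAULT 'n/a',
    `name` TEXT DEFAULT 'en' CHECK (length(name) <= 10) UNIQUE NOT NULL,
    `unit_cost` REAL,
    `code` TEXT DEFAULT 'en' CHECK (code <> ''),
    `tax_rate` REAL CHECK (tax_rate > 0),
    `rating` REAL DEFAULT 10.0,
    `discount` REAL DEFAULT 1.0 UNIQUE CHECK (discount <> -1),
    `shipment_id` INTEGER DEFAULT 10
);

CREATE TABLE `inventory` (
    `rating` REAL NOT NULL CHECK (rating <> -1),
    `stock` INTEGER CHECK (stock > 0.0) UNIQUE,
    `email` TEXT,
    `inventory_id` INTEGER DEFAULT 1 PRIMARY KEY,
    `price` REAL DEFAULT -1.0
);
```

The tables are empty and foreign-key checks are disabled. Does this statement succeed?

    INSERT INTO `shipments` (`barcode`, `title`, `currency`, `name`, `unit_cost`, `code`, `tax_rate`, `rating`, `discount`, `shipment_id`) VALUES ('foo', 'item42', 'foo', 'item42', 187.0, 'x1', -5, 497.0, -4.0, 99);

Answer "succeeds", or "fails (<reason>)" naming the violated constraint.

The value -5 for tax_rate violates CHECK (tax_rate > 0).

fails (CHECK on tax_rate)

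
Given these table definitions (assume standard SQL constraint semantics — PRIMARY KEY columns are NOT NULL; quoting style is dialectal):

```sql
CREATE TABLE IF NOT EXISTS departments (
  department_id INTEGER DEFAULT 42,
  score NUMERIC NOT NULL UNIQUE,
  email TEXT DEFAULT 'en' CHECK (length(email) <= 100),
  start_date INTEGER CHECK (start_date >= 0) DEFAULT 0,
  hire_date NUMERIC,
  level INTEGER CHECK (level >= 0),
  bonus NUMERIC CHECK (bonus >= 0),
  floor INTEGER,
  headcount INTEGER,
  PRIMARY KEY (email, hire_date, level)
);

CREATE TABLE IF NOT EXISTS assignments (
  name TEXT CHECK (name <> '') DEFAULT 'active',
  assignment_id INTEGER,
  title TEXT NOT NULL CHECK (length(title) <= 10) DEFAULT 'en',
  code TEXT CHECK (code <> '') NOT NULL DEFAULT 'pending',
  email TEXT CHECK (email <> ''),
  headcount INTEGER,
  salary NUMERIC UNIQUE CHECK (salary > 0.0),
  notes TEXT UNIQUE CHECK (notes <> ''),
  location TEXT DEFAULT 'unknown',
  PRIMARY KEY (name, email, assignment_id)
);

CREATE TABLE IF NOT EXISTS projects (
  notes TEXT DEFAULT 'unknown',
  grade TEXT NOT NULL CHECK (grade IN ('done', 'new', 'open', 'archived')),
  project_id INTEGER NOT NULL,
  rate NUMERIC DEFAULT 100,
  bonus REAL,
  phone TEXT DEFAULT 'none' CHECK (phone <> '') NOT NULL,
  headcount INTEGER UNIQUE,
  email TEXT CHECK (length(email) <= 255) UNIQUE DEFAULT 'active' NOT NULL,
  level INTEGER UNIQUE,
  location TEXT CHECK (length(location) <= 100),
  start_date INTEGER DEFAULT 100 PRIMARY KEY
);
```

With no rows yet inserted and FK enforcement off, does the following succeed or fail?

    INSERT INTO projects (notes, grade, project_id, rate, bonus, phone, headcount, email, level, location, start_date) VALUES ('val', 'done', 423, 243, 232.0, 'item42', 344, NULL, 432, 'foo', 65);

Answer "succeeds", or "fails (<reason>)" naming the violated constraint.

fails (NOT NULL on email)

email is explicitly set to NULL, but email is declared NOT NULL.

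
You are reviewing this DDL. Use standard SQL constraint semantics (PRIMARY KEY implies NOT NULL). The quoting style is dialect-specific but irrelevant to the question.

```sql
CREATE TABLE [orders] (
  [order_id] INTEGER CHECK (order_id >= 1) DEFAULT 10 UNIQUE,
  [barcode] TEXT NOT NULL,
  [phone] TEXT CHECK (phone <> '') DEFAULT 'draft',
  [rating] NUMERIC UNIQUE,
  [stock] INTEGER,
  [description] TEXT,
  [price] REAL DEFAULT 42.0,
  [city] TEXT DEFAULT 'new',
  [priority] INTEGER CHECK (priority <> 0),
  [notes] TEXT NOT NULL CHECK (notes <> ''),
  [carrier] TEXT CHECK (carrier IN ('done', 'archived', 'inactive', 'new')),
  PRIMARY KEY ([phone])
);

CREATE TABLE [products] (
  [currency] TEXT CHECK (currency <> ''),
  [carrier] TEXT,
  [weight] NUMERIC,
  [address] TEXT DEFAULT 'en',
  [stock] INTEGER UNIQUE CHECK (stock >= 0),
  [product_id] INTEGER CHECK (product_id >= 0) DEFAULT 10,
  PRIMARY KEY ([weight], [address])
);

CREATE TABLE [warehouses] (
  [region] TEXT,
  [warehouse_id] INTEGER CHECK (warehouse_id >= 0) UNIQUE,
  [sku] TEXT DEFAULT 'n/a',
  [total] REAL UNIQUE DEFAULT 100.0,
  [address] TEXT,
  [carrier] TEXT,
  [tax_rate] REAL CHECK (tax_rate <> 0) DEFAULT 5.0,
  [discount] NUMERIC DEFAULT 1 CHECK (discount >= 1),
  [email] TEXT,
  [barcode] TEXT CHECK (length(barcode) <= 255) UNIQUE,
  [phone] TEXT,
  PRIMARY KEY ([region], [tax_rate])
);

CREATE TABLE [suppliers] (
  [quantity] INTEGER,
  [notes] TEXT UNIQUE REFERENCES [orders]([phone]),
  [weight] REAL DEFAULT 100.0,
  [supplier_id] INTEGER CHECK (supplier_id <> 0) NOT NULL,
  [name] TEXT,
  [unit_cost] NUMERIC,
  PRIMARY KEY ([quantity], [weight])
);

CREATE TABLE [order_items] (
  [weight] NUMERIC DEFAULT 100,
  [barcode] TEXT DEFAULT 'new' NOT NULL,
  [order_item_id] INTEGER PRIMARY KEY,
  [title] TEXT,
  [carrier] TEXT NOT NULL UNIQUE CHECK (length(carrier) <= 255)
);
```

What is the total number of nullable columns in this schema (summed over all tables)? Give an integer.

orders: 8 nullable (order_id, rating, stock, description, price, city, priority, carrier — PK (phone) and explicit NOT NULL columns excluded).
products: 4 nullable (currency, carrier, stock, product_id — PK (weight, address) and explicit NOT NULL columns excluded).
warehouses: 9 nullable (warehouse_id, sku, total, address, carrier, discount, email, barcode, phone — PK (region, tax_rate) and explicit NOT NULL columns excluded).
suppliers: 3 nullable (notes, name, unit_cost — PK (quantity, weight) and explicit NOT NULL columns excluded).
order_items: 2 nullable (weight, title — PK (order_item_id) and explicit NOT NULL columns excluded).
Total: 8 + 4 + 9 + 3 + 2 = 26.

26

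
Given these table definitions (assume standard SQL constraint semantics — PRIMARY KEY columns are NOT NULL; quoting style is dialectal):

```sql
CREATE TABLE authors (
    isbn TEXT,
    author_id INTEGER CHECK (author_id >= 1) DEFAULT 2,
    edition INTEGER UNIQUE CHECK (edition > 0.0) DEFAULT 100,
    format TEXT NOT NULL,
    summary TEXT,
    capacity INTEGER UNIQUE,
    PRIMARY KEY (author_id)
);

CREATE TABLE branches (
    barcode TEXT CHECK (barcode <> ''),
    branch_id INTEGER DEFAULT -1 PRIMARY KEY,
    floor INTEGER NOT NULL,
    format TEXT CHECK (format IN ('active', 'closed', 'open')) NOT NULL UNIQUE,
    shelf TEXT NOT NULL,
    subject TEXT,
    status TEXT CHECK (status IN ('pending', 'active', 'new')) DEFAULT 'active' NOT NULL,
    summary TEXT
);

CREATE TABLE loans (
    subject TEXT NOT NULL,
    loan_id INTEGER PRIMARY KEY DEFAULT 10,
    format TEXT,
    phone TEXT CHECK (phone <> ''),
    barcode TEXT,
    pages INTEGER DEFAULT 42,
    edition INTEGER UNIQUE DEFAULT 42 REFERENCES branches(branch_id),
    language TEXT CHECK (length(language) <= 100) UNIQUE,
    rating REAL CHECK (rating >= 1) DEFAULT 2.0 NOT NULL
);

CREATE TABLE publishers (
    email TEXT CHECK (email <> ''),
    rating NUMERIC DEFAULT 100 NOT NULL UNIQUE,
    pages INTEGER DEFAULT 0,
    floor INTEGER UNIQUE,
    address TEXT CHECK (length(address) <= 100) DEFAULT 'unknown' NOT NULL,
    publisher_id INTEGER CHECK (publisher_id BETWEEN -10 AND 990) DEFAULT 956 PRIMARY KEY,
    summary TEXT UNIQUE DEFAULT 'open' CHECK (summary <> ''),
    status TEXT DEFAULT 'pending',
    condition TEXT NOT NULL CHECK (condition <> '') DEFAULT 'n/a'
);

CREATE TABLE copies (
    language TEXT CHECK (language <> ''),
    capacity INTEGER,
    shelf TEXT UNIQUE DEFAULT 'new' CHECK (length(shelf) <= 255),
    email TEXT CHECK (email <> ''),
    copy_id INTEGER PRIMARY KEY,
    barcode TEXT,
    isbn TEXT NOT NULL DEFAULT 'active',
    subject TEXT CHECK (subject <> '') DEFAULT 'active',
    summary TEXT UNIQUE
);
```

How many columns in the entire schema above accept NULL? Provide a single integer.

authors: 4 nullable (isbn, edition, summary, capacity — PK (author_id) and explicit NOT NULL columns excluded).
branches: 3 nullable (barcode, subject, summary — PK (branch_id) and explicit NOT NULL columns excluded).
loans: 6 nullable (format, phone, barcode, pages, edition, language — PK (loan_id) and explicit NOT NULL columns excluded).
publishers: 5 nullable (email, pages, floor, summary, status — PK (publisher_id) and explicit NOT NULL columns excluded).
copies: 7 nullable (language, capacity, shelf, email, barcode, subject, summary — PK (copy_id) and explicit NOT NULL columns excluded).
Total: 4 + 3 + 6 + 5 + 7 = 25.

25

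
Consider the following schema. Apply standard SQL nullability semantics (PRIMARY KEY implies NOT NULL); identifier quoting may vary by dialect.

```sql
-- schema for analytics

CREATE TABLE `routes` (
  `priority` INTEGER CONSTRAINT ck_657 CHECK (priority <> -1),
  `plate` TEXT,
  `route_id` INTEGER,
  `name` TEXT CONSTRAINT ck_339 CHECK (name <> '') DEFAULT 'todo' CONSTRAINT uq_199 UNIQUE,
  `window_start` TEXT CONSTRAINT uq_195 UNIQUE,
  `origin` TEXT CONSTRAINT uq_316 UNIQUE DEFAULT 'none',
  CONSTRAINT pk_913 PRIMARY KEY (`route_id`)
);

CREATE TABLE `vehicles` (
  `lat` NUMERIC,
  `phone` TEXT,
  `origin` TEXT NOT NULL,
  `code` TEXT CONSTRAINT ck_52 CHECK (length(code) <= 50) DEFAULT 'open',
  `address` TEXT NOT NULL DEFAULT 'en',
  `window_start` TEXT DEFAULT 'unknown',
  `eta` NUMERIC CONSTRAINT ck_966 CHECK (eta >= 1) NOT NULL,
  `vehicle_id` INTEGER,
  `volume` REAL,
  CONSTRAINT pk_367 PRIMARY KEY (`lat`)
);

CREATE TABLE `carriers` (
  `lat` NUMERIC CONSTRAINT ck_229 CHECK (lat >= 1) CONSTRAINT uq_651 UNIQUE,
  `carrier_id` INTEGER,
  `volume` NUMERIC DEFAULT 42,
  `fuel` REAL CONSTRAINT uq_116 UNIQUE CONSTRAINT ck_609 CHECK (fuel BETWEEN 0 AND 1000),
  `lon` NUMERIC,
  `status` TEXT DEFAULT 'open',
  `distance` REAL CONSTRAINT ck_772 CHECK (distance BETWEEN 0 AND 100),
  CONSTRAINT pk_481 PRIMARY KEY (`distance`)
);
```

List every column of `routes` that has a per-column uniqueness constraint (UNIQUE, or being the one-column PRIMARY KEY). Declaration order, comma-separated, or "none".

route_id, name, window_start, origin

- priority: no UNIQUE or single-column PK constraint.
- plate: no UNIQUE or single-column PK constraint.
- route_id: single-column PRIMARY KEY → unique.
- name: declared UNIQUE → unique.
- window_start: declared UNIQUE → unique.
- origin: declared UNIQUE → unique.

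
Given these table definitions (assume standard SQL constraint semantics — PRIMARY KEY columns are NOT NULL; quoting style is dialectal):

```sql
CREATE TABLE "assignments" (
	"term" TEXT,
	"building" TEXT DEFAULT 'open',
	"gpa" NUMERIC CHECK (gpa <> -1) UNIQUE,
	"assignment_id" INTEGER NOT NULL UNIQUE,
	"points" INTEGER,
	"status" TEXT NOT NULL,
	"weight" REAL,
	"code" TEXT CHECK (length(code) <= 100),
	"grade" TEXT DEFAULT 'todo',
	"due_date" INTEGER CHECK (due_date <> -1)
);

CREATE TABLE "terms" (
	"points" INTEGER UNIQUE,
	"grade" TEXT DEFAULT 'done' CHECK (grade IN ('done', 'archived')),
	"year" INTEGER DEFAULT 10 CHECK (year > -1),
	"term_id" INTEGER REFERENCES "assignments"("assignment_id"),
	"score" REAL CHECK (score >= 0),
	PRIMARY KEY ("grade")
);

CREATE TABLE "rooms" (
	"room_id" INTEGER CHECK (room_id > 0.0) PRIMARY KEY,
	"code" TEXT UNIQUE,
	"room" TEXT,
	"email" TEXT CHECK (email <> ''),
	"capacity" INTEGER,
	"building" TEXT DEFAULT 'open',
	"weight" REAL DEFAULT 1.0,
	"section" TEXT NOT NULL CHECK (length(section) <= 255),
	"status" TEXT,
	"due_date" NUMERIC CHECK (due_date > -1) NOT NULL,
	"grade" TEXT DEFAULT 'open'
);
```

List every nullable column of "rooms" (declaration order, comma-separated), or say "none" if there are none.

- room_id: part of the PRIMARY KEY, which implies NOT NULL → not nullable.
- code: UNIQUE does not imply NOT NULL → nullable.
- room: no NOT NULL constraint applies → nullable.
- email: CHECK does not forbid NULL (a CHECK constraint passes when its expression is NULL) → nullable.
- capacity: no NOT NULL constraint applies → nullable.
- building: DEFAULT only fills an omitted column; an explicit NULL is still allowed → nullable.
- weight: DEFAULT only fills an omitted column; an explicit NULL is still allowed → nullable.
- section: declared NOT NULL → not nullable.
- status: no NOT NULL constraint applies → nullable.
- due_date: declared NOT NULL → not nullable.
- grade: DEFAULT only fills an omitted column; an explicit NULL is still allowed → nullable.

code, room, email, capacity, building, weight, status, grade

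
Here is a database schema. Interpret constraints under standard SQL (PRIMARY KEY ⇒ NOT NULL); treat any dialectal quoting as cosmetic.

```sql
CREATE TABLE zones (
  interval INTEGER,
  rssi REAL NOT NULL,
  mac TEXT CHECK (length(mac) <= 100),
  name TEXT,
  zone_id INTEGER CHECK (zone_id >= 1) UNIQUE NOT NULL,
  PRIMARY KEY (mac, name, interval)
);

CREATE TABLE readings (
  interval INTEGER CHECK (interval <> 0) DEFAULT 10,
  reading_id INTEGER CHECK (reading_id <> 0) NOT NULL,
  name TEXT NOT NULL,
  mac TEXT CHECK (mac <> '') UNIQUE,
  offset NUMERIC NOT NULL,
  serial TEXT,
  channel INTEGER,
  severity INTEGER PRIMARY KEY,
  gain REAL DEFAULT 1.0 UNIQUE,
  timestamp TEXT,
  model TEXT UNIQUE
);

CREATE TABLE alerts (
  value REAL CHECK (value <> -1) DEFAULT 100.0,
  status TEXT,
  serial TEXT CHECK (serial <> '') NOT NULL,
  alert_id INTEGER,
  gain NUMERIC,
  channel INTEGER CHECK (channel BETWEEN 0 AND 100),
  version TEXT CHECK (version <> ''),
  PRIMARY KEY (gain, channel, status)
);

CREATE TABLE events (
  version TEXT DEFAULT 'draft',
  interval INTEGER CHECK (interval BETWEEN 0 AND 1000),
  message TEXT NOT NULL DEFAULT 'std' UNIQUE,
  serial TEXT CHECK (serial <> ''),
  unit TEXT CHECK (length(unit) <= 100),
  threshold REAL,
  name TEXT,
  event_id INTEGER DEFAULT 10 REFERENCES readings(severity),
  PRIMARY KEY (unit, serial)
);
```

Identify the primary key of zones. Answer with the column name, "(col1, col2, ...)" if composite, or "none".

A table-level PRIMARY KEY clause names 3 columns: mac, name, interval.
This is a composite key — the combination is unique, not each column individually.

(mac, name, interval)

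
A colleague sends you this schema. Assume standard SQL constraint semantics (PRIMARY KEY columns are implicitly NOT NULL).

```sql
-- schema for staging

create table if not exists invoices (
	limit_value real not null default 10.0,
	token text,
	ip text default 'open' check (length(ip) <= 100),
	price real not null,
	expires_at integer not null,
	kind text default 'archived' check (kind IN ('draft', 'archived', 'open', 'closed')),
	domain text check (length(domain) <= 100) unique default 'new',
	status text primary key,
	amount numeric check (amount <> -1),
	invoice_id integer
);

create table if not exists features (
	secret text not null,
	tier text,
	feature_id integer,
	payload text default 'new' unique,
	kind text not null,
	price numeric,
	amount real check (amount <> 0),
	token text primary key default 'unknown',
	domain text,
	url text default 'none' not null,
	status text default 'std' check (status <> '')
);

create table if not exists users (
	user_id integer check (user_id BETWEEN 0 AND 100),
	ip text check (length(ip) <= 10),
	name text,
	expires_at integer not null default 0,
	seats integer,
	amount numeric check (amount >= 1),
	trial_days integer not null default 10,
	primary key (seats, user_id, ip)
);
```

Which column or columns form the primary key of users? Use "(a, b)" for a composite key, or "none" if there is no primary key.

A table-level PRIMARY KEY clause names 3 columns: seats, user_id, ip.
This is a composite key — the combination is unique, not each column individually.

(seats, user_id, ip)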